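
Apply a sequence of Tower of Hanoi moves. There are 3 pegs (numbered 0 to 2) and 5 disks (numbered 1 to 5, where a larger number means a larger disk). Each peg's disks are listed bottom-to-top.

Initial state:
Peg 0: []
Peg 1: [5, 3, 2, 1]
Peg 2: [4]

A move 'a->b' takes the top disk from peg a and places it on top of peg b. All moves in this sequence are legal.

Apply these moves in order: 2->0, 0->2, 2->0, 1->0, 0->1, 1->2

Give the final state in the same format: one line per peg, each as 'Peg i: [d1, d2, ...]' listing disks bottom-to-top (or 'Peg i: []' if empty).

Answer: Peg 0: [4]
Peg 1: [5, 3, 2]
Peg 2: [1]

Derivation:
After move 1 (2->0):
Peg 0: [4]
Peg 1: [5, 3, 2, 1]
Peg 2: []

After move 2 (0->2):
Peg 0: []
Peg 1: [5, 3, 2, 1]
Peg 2: [4]

After move 3 (2->0):
Peg 0: [4]
Peg 1: [5, 3, 2, 1]
Peg 2: []

After move 4 (1->0):
Peg 0: [4, 1]
Peg 1: [5, 3, 2]
Peg 2: []

After move 5 (0->1):
Peg 0: [4]
Peg 1: [5, 3, 2, 1]
Peg 2: []

After move 6 (1->2):
Peg 0: [4]
Peg 1: [5, 3, 2]
Peg 2: [1]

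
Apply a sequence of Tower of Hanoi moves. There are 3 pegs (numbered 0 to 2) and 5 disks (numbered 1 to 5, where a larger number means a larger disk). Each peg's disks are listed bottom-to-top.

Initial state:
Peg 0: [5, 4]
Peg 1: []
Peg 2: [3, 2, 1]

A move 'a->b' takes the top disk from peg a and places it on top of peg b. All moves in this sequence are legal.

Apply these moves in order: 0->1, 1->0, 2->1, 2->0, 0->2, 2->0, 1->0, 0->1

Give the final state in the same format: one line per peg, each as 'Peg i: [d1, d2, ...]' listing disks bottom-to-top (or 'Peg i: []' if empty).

After move 1 (0->1):
Peg 0: [5]
Peg 1: [4]
Peg 2: [3, 2, 1]

After move 2 (1->0):
Peg 0: [5, 4]
Peg 1: []
Peg 2: [3, 2, 1]

After move 3 (2->1):
Peg 0: [5, 4]
Peg 1: [1]
Peg 2: [3, 2]

After move 4 (2->0):
Peg 0: [5, 4, 2]
Peg 1: [1]
Peg 2: [3]

After move 5 (0->2):
Peg 0: [5, 4]
Peg 1: [1]
Peg 2: [3, 2]

After move 6 (2->0):
Peg 0: [5, 4, 2]
Peg 1: [1]
Peg 2: [3]

After move 7 (1->0):
Peg 0: [5, 4, 2, 1]
Peg 1: []
Peg 2: [3]

After move 8 (0->1):
Peg 0: [5, 4, 2]
Peg 1: [1]
Peg 2: [3]

Answer: Peg 0: [5, 4, 2]
Peg 1: [1]
Peg 2: [3]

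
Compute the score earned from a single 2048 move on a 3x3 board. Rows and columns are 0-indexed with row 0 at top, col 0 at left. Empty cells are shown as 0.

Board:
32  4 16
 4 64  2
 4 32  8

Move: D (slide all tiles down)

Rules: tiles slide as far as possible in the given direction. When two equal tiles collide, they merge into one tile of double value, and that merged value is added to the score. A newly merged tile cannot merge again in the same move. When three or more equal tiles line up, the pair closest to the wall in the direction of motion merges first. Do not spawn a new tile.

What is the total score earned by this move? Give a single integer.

Slide down:
col 0: [32, 4, 4] -> [0, 32, 8]  score +8 (running 8)
col 1: [4, 64, 32] -> [4, 64, 32]  score +0 (running 8)
col 2: [16, 2, 8] -> [16, 2, 8]  score +0 (running 8)
Board after move:
 0  4 16
32 64  2
 8 32  8

Answer: 8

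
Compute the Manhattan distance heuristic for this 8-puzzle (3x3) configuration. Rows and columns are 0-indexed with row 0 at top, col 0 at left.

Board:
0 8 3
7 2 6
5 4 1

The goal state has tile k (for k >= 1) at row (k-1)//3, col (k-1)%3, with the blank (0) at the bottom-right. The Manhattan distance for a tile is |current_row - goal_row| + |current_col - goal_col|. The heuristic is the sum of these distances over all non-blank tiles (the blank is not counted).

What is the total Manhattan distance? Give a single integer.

Tile 8: at (0,1), goal (2,1), distance |0-2|+|1-1| = 2
Tile 3: at (0,2), goal (0,2), distance |0-0|+|2-2| = 0
Tile 7: at (1,0), goal (2,0), distance |1-2|+|0-0| = 1
Tile 2: at (1,1), goal (0,1), distance |1-0|+|1-1| = 1
Tile 6: at (1,2), goal (1,2), distance |1-1|+|2-2| = 0
Tile 5: at (2,0), goal (1,1), distance |2-1|+|0-1| = 2
Tile 4: at (2,1), goal (1,0), distance |2-1|+|1-0| = 2
Tile 1: at (2,2), goal (0,0), distance |2-0|+|2-0| = 4
Sum: 2 + 0 + 1 + 1 + 0 + 2 + 2 + 4 = 12

Answer: 12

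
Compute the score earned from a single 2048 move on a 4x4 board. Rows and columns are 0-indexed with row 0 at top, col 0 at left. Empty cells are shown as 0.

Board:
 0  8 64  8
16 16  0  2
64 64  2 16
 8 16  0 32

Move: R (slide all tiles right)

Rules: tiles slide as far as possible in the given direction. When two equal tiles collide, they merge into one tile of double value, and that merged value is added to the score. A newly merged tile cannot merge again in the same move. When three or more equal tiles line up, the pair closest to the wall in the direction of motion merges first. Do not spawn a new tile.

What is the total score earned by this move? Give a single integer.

Slide right:
row 0: [0, 8, 64, 8] -> [0, 8, 64, 8]  score +0 (running 0)
row 1: [16, 16, 0, 2] -> [0, 0, 32, 2]  score +32 (running 32)
row 2: [64, 64, 2, 16] -> [0, 128, 2, 16]  score +128 (running 160)
row 3: [8, 16, 0, 32] -> [0, 8, 16, 32]  score +0 (running 160)
Board after move:
  0   8  64   8
  0   0  32   2
  0 128   2  16
  0   8  16  32

Answer: 160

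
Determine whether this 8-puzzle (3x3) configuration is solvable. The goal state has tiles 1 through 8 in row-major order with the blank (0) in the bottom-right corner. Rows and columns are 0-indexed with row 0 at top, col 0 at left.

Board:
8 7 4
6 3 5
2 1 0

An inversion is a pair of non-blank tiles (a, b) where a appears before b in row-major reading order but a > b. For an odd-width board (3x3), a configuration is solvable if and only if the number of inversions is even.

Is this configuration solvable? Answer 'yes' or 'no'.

Inversions (pairs i<j in row-major order where tile[i] > tile[j] > 0): 25
25 is odd, so the puzzle is not solvable.

Answer: no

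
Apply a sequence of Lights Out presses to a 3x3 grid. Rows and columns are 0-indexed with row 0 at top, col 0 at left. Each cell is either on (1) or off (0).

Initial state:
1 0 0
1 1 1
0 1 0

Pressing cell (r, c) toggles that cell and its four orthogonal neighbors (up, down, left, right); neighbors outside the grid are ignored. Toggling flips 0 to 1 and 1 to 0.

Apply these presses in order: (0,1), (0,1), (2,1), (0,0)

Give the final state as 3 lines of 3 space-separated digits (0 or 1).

Answer: 0 1 0
0 0 1
1 0 1

Derivation:
After press 1 at (0,1):
0 1 1
1 0 1
0 1 0

After press 2 at (0,1):
1 0 0
1 1 1
0 1 0

After press 3 at (2,1):
1 0 0
1 0 1
1 0 1

After press 4 at (0,0):
0 1 0
0 0 1
1 0 1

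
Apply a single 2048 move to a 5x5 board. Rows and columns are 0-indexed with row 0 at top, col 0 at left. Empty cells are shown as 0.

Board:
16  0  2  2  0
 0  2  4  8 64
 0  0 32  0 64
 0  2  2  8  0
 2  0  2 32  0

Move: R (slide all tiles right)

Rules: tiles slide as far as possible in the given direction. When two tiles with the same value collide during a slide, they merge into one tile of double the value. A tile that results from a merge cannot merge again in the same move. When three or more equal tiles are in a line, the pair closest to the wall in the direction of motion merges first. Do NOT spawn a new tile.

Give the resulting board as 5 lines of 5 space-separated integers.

Answer:  0  0  0 16  4
 0  2  4  8 64
 0  0  0 32 64
 0  0  0  4  8
 0  0  0  4 32

Derivation:
Slide right:
row 0: [16, 0, 2, 2, 0] -> [0, 0, 0, 16, 4]
row 1: [0, 2, 4, 8, 64] -> [0, 2, 4, 8, 64]
row 2: [0, 0, 32, 0, 64] -> [0, 0, 0, 32, 64]
row 3: [0, 2, 2, 8, 0] -> [0, 0, 0, 4, 8]
row 4: [2, 0, 2, 32, 0] -> [0, 0, 0, 4, 32]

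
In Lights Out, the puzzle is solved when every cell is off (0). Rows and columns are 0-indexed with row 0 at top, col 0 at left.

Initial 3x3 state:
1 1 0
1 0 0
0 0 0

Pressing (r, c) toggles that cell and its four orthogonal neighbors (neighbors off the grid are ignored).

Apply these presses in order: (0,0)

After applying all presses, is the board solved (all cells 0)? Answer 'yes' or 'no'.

After press 1 at (0,0):
0 0 0
0 0 0
0 0 0

Lights still on: 0

Answer: yes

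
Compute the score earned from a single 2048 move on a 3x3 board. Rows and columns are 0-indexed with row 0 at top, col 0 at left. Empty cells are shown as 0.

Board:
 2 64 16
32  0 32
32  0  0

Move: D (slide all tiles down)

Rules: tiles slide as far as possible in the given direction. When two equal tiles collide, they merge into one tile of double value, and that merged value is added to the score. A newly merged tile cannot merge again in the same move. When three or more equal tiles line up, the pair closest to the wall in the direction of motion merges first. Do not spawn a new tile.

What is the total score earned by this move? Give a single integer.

Slide down:
col 0: [2, 32, 32] -> [0, 2, 64]  score +64 (running 64)
col 1: [64, 0, 0] -> [0, 0, 64]  score +0 (running 64)
col 2: [16, 32, 0] -> [0, 16, 32]  score +0 (running 64)
Board after move:
 0  0  0
 2  0 16
64 64 32

Answer: 64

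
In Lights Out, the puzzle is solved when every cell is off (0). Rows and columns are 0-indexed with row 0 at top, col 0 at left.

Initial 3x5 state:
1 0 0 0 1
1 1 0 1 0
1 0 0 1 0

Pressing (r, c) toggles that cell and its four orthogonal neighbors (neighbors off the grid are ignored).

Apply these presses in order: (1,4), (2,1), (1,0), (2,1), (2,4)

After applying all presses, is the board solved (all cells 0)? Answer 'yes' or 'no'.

Answer: yes

Derivation:
After press 1 at (1,4):
1 0 0 0 0
1 1 0 0 1
1 0 0 1 1

After press 2 at (2,1):
1 0 0 0 0
1 0 0 0 1
0 1 1 1 1

After press 3 at (1,0):
0 0 0 0 0
0 1 0 0 1
1 1 1 1 1

After press 4 at (2,1):
0 0 0 0 0
0 0 0 0 1
0 0 0 1 1

After press 5 at (2,4):
0 0 0 0 0
0 0 0 0 0
0 0 0 0 0

Lights still on: 0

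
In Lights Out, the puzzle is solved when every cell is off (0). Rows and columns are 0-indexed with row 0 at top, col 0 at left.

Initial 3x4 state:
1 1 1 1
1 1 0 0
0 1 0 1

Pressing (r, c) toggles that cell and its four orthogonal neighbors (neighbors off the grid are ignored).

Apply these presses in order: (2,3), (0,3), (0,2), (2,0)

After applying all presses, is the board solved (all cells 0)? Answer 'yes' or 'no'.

Answer: no

Derivation:
After press 1 at (2,3):
1 1 1 1
1 1 0 1
0 1 1 0

After press 2 at (0,3):
1 1 0 0
1 1 0 0
0 1 1 0

After press 3 at (0,2):
1 0 1 1
1 1 1 0
0 1 1 0

After press 4 at (2,0):
1 0 1 1
0 1 1 0
1 0 1 0

Lights still on: 7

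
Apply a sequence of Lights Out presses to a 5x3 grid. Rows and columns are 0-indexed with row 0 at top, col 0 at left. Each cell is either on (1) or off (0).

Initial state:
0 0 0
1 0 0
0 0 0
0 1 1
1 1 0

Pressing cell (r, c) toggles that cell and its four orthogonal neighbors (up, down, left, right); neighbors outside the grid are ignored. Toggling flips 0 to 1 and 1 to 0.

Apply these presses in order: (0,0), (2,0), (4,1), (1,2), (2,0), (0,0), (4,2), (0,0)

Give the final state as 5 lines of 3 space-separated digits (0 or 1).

After press 1 at (0,0):
1 1 0
0 0 0
0 0 0
0 1 1
1 1 0

After press 2 at (2,0):
1 1 0
1 0 0
1 1 0
1 1 1
1 1 0

After press 3 at (4,1):
1 1 0
1 0 0
1 1 0
1 0 1
0 0 1

After press 4 at (1,2):
1 1 1
1 1 1
1 1 1
1 0 1
0 0 1

After press 5 at (2,0):
1 1 1
0 1 1
0 0 1
0 0 1
0 0 1

After press 6 at (0,0):
0 0 1
1 1 1
0 0 1
0 0 1
0 0 1

After press 7 at (4,2):
0 0 1
1 1 1
0 0 1
0 0 0
0 1 0

After press 8 at (0,0):
1 1 1
0 1 1
0 0 1
0 0 0
0 1 0

Answer: 1 1 1
0 1 1
0 0 1
0 0 0
0 1 0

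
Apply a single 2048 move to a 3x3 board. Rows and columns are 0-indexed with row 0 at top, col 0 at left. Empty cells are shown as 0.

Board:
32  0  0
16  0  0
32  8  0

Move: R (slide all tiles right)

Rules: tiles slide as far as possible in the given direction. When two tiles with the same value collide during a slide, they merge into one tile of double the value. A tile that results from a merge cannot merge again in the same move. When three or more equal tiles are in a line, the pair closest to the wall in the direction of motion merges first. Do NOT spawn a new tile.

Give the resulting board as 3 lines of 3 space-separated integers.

Slide right:
row 0: [32, 0, 0] -> [0, 0, 32]
row 1: [16, 0, 0] -> [0, 0, 16]
row 2: [32, 8, 0] -> [0, 32, 8]

Answer:  0  0 32
 0  0 16
 0 32  8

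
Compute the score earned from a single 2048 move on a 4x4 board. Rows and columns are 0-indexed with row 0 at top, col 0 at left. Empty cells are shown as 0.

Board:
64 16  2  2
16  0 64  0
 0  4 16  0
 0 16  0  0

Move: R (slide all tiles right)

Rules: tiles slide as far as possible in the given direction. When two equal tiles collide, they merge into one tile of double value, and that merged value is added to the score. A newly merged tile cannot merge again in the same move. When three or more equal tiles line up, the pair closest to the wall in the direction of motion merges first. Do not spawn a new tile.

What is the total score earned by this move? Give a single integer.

Slide right:
row 0: [64, 16, 2, 2] -> [0, 64, 16, 4]  score +4 (running 4)
row 1: [16, 0, 64, 0] -> [0, 0, 16, 64]  score +0 (running 4)
row 2: [0, 4, 16, 0] -> [0, 0, 4, 16]  score +0 (running 4)
row 3: [0, 16, 0, 0] -> [0, 0, 0, 16]  score +0 (running 4)
Board after move:
 0 64 16  4
 0  0 16 64
 0  0  4 16
 0  0  0 16

Answer: 4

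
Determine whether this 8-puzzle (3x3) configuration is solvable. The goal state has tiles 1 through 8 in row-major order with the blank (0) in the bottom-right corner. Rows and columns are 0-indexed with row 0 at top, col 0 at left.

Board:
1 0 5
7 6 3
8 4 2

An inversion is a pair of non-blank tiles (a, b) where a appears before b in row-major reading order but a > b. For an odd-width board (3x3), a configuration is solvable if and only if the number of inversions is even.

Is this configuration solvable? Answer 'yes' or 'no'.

Inversions (pairs i<j in row-major order where tile[i] > tile[j] > 0): 14
14 is even, so the puzzle is solvable.

Answer: yes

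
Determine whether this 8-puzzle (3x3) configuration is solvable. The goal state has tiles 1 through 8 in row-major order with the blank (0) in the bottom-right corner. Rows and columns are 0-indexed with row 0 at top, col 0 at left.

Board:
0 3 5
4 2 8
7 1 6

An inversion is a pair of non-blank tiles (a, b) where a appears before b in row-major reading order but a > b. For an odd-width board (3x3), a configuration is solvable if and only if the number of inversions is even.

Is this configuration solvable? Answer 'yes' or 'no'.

Answer: no

Derivation:
Inversions (pairs i<j in row-major order where tile[i] > tile[j] > 0): 13
13 is odd, so the puzzle is not solvable.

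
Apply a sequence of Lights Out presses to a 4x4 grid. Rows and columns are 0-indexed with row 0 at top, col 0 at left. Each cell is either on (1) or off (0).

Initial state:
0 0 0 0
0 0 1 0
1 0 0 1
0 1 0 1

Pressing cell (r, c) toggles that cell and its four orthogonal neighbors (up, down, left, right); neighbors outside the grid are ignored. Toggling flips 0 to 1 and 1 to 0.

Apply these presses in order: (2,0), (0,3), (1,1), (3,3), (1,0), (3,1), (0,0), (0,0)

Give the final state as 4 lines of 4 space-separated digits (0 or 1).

After press 1 at (2,0):
0 0 0 0
1 0 1 0
0 1 0 1
1 1 0 1

After press 2 at (0,3):
0 0 1 1
1 0 1 1
0 1 0 1
1 1 0 1

After press 3 at (1,1):
0 1 1 1
0 1 0 1
0 0 0 1
1 1 0 1

After press 4 at (3,3):
0 1 1 1
0 1 0 1
0 0 0 0
1 1 1 0

After press 5 at (1,0):
1 1 1 1
1 0 0 1
1 0 0 0
1 1 1 0

After press 6 at (3,1):
1 1 1 1
1 0 0 1
1 1 0 0
0 0 0 0

After press 7 at (0,0):
0 0 1 1
0 0 0 1
1 1 0 0
0 0 0 0

After press 8 at (0,0):
1 1 1 1
1 0 0 1
1 1 0 0
0 0 0 0

Answer: 1 1 1 1
1 0 0 1
1 1 0 0
0 0 0 0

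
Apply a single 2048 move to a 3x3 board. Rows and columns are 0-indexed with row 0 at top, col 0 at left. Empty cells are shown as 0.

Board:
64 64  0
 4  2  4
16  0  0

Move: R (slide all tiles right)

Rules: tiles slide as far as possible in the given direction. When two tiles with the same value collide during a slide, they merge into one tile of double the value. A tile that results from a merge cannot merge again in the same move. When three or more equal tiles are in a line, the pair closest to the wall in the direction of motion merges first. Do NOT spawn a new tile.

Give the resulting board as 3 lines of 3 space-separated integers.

Answer:   0   0 128
  4   2   4
  0   0  16

Derivation:
Slide right:
row 0: [64, 64, 0] -> [0, 0, 128]
row 1: [4, 2, 4] -> [4, 2, 4]
row 2: [16, 0, 0] -> [0, 0, 16]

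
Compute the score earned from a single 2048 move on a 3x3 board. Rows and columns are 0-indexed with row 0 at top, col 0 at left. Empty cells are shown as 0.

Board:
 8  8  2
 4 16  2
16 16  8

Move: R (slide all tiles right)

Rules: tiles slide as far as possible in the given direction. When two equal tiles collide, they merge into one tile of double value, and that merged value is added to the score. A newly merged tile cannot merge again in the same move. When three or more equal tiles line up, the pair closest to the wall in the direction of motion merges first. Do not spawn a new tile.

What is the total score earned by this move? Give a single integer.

Answer: 48

Derivation:
Slide right:
row 0: [8, 8, 2] -> [0, 16, 2]  score +16 (running 16)
row 1: [4, 16, 2] -> [4, 16, 2]  score +0 (running 16)
row 2: [16, 16, 8] -> [0, 32, 8]  score +32 (running 48)
Board after move:
 0 16  2
 4 16  2
 0 32  8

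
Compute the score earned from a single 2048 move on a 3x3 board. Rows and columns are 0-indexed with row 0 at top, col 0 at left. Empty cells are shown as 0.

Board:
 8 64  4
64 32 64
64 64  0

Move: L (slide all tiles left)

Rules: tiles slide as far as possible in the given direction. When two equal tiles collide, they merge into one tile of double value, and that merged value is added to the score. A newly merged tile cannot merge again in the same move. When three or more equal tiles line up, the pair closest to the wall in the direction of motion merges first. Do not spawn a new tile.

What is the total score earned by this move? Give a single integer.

Slide left:
row 0: [8, 64, 4] -> [8, 64, 4]  score +0 (running 0)
row 1: [64, 32, 64] -> [64, 32, 64]  score +0 (running 0)
row 2: [64, 64, 0] -> [128, 0, 0]  score +128 (running 128)
Board after move:
  8  64   4
 64  32  64
128   0   0

Answer: 128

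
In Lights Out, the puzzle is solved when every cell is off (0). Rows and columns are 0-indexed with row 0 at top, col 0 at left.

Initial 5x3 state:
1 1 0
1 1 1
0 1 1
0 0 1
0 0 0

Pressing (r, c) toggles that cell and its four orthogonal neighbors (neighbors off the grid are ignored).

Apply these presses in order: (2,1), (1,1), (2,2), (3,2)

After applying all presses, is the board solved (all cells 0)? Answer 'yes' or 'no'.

After press 1 at (2,1):
1 1 0
1 0 1
1 0 0
0 1 1
0 0 0

After press 2 at (1,1):
1 0 0
0 1 0
1 1 0
0 1 1
0 0 0

After press 3 at (2,2):
1 0 0
0 1 1
1 0 1
0 1 0
0 0 0

After press 4 at (3,2):
1 0 0
0 1 1
1 0 0
0 0 1
0 0 1

Lights still on: 6

Answer: no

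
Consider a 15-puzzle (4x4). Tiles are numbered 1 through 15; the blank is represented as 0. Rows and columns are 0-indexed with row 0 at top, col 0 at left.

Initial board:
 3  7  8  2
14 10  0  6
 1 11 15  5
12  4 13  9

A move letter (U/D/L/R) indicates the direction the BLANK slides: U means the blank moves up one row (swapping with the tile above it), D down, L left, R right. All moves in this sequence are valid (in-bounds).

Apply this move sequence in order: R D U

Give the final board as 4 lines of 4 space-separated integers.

Answer:  3  7  8  2
14 10  6  0
 1 11 15  5
12  4 13  9

Derivation:
After move 1 (R):
 3  7  8  2
14 10  6  0
 1 11 15  5
12  4 13  9

After move 2 (D):
 3  7  8  2
14 10  6  5
 1 11 15  0
12  4 13  9

After move 3 (U):
 3  7  8  2
14 10  6  0
 1 11 15  5
12  4 13  9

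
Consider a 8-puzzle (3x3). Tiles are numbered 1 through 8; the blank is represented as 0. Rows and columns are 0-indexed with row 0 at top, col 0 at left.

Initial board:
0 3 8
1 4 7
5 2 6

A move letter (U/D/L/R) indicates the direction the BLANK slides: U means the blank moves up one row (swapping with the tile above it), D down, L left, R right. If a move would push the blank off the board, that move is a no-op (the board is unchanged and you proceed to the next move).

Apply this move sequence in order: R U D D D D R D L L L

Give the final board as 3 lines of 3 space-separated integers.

Answer: 3 4 8
1 2 7
0 5 6

Derivation:
After move 1 (R):
3 0 8
1 4 7
5 2 6

After move 2 (U):
3 0 8
1 4 7
5 2 6

After move 3 (D):
3 4 8
1 0 7
5 2 6

After move 4 (D):
3 4 8
1 2 7
5 0 6

After move 5 (D):
3 4 8
1 2 7
5 0 6

After move 6 (D):
3 4 8
1 2 7
5 0 6

After move 7 (R):
3 4 8
1 2 7
5 6 0

After move 8 (D):
3 4 8
1 2 7
5 6 0

After move 9 (L):
3 4 8
1 2 7
5 0 6

After move 10 (L):
3 4 8
1 2 7
0 5 6

After move 11 (L):
3 4 8
1 2 7
0 5 6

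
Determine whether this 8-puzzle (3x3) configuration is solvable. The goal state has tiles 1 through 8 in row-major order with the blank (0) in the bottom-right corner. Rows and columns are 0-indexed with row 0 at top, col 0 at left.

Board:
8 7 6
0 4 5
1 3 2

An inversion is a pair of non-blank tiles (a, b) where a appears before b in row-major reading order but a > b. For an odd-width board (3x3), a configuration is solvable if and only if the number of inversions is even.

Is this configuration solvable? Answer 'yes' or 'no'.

Inversions (pairs i<j in row-major order where tile[i] > tile[j] > 0): 25
25 is odd, so the puzzle is not solvable.

Answer: no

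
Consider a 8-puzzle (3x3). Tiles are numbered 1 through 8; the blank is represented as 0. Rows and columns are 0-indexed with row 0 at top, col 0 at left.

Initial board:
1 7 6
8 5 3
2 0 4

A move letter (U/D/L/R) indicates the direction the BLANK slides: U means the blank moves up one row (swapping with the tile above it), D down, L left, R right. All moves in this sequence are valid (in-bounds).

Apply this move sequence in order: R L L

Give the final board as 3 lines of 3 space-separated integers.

Answer: 1 7 6
8 5 3
0 2 4

Derivation:
After move 1 (R):
1 7 6
8 5 3
2 4 0

After move 2 (L):
1 7 6
8 5 3
2 0 4

After move 3 (L):
1 7 6
8 5 3
0 2 4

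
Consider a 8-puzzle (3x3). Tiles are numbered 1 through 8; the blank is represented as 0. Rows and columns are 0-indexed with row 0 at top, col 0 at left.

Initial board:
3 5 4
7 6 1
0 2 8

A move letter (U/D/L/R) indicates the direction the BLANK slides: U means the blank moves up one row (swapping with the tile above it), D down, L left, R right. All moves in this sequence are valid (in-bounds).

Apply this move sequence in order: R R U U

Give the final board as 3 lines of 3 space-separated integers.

After move 1 (R):
3 5 4
7 6 1
2 0 8

After move 2 (R):
3 5 4
7 6 1
2 8 0

After move 3 (U):
3 5 4
7 6 0
2 8 1

After move 4 (U):
3 5 0
7 6 4
2 8 1

Answer: 3 5 0
7 6 4
2 8 1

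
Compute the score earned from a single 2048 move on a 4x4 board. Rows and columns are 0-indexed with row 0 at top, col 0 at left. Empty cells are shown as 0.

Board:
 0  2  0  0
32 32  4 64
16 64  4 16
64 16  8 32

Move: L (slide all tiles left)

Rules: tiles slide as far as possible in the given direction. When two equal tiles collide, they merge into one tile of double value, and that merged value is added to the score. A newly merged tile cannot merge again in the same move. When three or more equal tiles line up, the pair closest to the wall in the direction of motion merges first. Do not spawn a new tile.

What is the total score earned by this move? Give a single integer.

Answer: 64

Derivation:
Slide left:
row 0: [0, 2, 0, 0] -> [2, 0, 0, 0]  score +0 (running 0)
row 1: [32, 32, 4, 64] -> [64, 4, 64, 0]  score +64 (running 64)
row 2: [16, 64, 4, 16] -> [16, 64, 4, 16]  score +0 (running 64)
row 3: [64, 16, 8, 32] -> [64, 16, 8, 32]  score +0 (running 64)
Board after move:
 2  0  0  0
64  4 64  0
16 64  4 16
64 16  8 32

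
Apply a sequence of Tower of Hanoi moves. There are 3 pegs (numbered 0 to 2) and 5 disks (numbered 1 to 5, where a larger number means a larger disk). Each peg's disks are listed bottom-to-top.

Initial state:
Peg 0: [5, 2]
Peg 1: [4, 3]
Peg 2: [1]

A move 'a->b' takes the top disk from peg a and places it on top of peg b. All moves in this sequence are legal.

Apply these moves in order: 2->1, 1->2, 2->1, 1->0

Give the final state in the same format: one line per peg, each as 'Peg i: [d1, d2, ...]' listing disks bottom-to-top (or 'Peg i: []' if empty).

Answer: Peg 0: [5, 2, 1]
Peg 1: [4, 3]
Peg 2: []

Derivation:
After move 1 (2->1):
Peg 0: [5, 2]
Peg 1: [4, 3, 1]
Peg 2: []

After move 2 (1->2):
Peg 0: [5, 2]
Peg 1: [4, 3]
Peg 2: [1]

After move 3 (2->1):
Peg 0: [5, 2]
Peg 1: [4, 3, 1]
Peg 2: []

After move 4 (1->0):
Peg 0: [5, 2, 1]
Peg 1: [4, 3]
Peg 2: []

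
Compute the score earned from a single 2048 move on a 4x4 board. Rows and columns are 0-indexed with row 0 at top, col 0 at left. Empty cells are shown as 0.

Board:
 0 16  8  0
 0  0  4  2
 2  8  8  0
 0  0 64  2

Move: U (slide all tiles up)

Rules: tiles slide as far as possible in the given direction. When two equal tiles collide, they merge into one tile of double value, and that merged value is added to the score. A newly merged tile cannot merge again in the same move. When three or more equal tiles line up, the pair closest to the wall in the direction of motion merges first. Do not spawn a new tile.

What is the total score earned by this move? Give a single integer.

Answer: 4

Derivation:
Slide up:
col 0: [0, 0, 2, 0] -> [2, 0, 0, 0]  score +0 (running 0)
col 1: [16, 0, 8, 0] -> [16, 8, 0, 0]  score +0 (running 0)
col 2: [8, 4, 8, 64] -> [8, 4, 8, 64]  score +0 (running 0)
col 3: [0, 2, 0, 2] -> [4, 0, 0, 0]  score +4 (running 4)
Board after move:
 2 16  8  4
 0  8  4  0
 0  0  8  0
 0  0 64  0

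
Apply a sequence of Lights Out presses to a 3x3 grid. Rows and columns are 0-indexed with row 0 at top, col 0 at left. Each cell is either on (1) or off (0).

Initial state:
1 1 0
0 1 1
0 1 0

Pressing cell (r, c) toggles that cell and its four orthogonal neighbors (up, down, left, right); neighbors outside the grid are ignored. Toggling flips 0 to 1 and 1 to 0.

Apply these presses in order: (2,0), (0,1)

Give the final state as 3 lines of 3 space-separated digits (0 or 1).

Answer: 0 0 1
1 0 1
1 0 0

Derivation:
After press 1 at (2,0):
1 1 0
1 1 1
1 0 0

After press 2 at (0,1):
0 0 1
1 0 1
1 0 0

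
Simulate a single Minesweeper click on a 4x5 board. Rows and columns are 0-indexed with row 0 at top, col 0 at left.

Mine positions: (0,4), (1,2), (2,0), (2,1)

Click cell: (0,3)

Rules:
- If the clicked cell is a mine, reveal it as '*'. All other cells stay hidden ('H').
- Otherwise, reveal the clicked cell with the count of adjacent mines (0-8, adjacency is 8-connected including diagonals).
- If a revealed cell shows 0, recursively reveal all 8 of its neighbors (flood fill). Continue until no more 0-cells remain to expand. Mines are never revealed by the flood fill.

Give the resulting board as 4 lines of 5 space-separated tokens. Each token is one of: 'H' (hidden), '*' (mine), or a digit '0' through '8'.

H H H 2 H
H H H H H
H H H H H
H H H H H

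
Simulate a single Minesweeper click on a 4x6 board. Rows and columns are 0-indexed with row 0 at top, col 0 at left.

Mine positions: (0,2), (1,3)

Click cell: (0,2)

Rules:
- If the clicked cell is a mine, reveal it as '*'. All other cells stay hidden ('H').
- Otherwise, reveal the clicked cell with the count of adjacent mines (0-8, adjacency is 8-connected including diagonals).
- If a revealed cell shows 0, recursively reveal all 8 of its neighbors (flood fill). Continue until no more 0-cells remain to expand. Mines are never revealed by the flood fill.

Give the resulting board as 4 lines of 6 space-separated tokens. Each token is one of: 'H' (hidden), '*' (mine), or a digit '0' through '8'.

H H * H H H
H H H H H H
H H H H H H
H H H H H H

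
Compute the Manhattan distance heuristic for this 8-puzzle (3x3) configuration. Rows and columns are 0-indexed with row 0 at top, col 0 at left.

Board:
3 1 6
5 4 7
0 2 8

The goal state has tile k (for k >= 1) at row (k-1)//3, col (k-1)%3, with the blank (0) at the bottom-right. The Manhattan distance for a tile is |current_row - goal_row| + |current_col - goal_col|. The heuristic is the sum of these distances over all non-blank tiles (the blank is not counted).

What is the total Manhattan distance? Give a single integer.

Answer: 12

Derivation:
Tile 3: (0,0)->(0,2) = 2
Tile 1: (0,1)->(0,0) = 1
Tile 6: (0,2)->(1,2) = 1
Tile 5: (1,0)->(1,1) = 1
Tile 4: (1,1)->(1,0) = 1
Tile 7: (1,2)->(2,0) = 3
Tile 2: (2,1)->(0,1) = 2
Tile 8: (2,2)->(2,1) = 1
Sum: 2 + 1 + 1 + 1 + 1 + 3 + 2 + 1 = 12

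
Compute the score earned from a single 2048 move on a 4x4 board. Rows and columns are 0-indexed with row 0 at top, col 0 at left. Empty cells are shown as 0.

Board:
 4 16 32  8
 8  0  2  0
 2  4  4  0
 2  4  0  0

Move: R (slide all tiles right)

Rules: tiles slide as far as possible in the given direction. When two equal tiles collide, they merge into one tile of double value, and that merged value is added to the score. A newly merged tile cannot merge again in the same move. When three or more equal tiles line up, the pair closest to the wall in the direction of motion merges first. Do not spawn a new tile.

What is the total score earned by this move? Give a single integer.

Answer: 8

Derivation:
Slide right:
row 0: [4, 16, 32, 8] -> [4, 16, 32, 8]  score +0 (running 0)
row 1: [8, 0, 2, 0] -> [0, 0, 8, 2]  score +0 (running 0)
row 2: [2, 4, 4, 0] -> [0, 0, 2, 8]  score +8 (running 8)
row 3: [2, 4, 0, 0] -> [0, 0, 2, 4]  score +0 (running 8)
Board after move:
 4 16 32  8
 0  0  8  2
 0  0  2  8
 0  0  2  4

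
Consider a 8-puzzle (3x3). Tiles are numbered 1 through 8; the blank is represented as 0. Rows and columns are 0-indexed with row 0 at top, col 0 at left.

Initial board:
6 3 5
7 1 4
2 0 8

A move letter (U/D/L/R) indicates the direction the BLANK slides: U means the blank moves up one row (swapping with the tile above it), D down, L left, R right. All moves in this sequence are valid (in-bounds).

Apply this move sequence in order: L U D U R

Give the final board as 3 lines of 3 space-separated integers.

Answer: 6 3 5
1 0 4
7 2 8

Derivation:
After move 1 (L):
6 3 5
7 1 4
0 2 8

After move 2 (U):
6 3 5
0 1 4
7 2 8

After move 3 (D):
6 3 5
7 1 4
0 2 8

After move 4 (U):
6 3 5
0 1 4
7 2 8

After move 5 (R):
6 3 5
1 0 4
7 2 8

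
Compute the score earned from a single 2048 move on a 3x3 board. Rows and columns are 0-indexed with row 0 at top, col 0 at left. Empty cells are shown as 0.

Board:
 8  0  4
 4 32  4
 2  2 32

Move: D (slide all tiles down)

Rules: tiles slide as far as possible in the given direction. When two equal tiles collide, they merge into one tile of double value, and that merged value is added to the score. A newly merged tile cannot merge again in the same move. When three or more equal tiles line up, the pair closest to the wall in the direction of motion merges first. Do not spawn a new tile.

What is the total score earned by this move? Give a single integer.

Slide down:
col 0: [8, 4, 2] -> [8, 4, 2]  score +0 (running 0)
col 1: [0, 32, 2] -> [0, 32, 2]  score +0 (running 0)
col 2: [4, 4, 32] -> [0, 8, 32]  score +8 (running 8)
Board after move:
 8  0  0
 4 32  8
 2  2 32

Answer: 8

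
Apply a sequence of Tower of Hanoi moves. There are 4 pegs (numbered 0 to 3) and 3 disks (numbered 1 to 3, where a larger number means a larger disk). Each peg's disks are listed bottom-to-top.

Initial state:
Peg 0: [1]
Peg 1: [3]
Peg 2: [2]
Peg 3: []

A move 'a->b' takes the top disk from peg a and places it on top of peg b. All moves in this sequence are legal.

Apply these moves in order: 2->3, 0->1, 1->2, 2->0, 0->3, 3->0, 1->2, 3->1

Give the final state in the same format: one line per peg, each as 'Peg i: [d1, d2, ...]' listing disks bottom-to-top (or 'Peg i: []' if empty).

After move 1 (2->3):
Peg 0: [1]
Peg 1: [3]
Peg 2: []
Peg 3: [2]

After move 2 (0->1):
Peg 0: []
Peg 1: [3, 1]
Peg 2: []
Peg 3: [2]

After move 3 (1->2):
Peg 0: []
Peg 1: [3]
Peg 2: [1]
Peg 3: [2]

After move 4 (2->0):
Peg 0: [1]
Peg 1: [3]
Peg 2: []
Peg 3: [2]

After move 5 (0->3):
Peg 0: []
Peg 1: [3]
Peg 2: []
Peg 3: [2, 1]

After move 6 (3->0):
Peg 0: [1]
Peg 1: [3]
Peg 2: []
Peg 3: [2]

After move 7 (1->2):
Peg 0: [1]
Peg 1: []
Peg 2: [3]
Peg 3: [2]

After move 8 (3->1):
Peg 0: [1]
Peg 1: [2]
Peg 2: [3]
Peg 3: []

Answer: Peg 0: [1]
Peg 1: [2]
Peg 2: [3]
Peg 3: []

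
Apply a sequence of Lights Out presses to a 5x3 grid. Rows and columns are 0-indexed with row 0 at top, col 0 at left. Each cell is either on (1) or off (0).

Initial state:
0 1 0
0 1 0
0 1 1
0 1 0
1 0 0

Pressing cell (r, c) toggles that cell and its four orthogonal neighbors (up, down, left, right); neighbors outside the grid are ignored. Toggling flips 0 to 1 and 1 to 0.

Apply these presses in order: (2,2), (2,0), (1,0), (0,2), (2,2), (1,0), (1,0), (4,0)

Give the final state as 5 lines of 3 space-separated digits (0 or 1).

After press 1 at (2,2):
0 1 0
0 1 1
0 0 0
0 1 1
1 0 0

After press 2 at (2,0):
0 1 0
1 1 1
1 1 0
1 1 1
1 0 0

After press 3 at (1,0):
1 1 0
0 0 1
0 1 0
1 1 1
1 0 0

After press 4 at (0,2):
1 0 1
0 0 0
0 1 0
1 1 1
1 0 0

After press 5 at (2,2):
1 0 1
0 0 1
0 0 1
1 1 0
1 0 0

After press 6 at (1,0):
0 0 1
1 1 1
1 0 1
1 1 0
1 0 0

After press 7 at (1,0):
1 0 1
0 0 1
0 0 1
1 1 0
1 0 0

After press 8 at (4,0):
1 0 1
0 0 1
0 0 1
0 1 0
0 1 0

Answer: 1 0 1
0 0 1
0 0 1
0 1 0
0 1 0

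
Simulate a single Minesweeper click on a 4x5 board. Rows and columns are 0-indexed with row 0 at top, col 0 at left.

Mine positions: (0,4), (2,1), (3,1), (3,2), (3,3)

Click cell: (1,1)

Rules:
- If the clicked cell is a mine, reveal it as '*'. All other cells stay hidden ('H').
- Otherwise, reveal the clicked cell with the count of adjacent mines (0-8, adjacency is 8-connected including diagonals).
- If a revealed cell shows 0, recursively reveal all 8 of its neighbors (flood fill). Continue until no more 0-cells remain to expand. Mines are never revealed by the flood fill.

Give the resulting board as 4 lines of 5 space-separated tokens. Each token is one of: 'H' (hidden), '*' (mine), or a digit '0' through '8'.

H H H H H
H 1 H H H
H H H H H
H H H H H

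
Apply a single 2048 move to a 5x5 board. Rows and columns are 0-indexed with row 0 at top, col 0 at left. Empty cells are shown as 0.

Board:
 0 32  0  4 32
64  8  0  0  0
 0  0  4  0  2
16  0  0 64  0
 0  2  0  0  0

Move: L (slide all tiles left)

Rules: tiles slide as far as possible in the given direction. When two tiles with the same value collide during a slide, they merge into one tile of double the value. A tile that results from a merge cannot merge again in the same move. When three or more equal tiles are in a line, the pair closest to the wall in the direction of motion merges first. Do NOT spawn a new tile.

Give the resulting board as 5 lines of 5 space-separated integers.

Slide left:
row 0: [0, 32, 0, 4, 32] -> [32, 4, 32, 0, 0]
row 1: [64, 8, 0, 0, 0] -> [64, 8, 0, 0, 0]
row 2: [0, 0, 4, 0, 2] -> [4, 2, 0, 0, 0]
row 3: [16, 0, 0, 64, 0] -> [16, 64, 0, 0, 0]
row 4: [0, 2, 0, 0, 0] -> [2, 0, 0, 0, 0]

Answer: 32  4 32  0  0
64  8  0  0  0
 4  2  0  0  0
16 64  0  0  0
 2  0  0  0  0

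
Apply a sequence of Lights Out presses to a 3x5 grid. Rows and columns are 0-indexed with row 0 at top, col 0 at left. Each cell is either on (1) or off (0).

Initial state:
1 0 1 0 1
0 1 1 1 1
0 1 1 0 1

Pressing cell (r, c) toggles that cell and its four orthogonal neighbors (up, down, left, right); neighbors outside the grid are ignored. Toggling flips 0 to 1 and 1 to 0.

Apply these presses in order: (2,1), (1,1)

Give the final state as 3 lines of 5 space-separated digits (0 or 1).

After press 1 at (2,1):
1 0 1 0 1
0 0 1 1 1
1 0 0 0 1

After press 2 at (1,1):
1 1 1 0 1
1 1 0 1 1
1 1 0 0 1

Answer: 1 1 1 0 1
1 1 0 1 1
1 1 0 0 1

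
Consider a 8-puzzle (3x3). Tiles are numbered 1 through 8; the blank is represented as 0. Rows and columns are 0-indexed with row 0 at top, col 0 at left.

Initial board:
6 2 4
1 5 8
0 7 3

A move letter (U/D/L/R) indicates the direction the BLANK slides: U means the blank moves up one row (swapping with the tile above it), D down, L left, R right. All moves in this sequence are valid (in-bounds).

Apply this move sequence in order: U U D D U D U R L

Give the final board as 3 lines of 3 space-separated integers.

Answer: 6 2 4
0 5 8
1 7 3

Derivation:
After move 1 (U):
6 2 4
0 5 8
1 7 3

After move 2 (U):
0 2 4
6 5 8
1 7 3

After move 3 (D):
6 2 4
0 5 8
1 7 3

After move 4 (D):
6 2 4
1 5 8
0 7 3

After move 5 (U):
6 2 4
0 5 8
1 7 3

After move 6 (D):
6 2 4
1 5 8
0 7 3

After move 7 (U):
6 2 4
0 5 8
1 7 3

After move 8 (R):
6 2 4
5 0 8
1 7 3

After move 9 (L):
6 2 4
0 5 8
1 7 3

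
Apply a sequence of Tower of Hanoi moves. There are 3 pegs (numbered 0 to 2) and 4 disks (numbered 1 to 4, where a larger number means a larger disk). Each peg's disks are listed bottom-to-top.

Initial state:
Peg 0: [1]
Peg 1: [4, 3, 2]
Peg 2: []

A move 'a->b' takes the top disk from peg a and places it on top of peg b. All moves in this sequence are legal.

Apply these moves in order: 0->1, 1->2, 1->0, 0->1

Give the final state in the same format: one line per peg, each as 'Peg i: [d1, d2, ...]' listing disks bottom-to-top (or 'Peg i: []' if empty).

After move 1 (0->1):
Peg 0: []
Peg 1: [4, 3, 2, 1]
Peg 2: []

After move 2 (1->2):
Peg 0: []
Peg 1: [4, 3, 2]
Peg 2: [1]

After move 3 (1->0):
Peg 0: [2]
Peg 1: [4, 3]
Peg 2: [1]

After move 4 (0->1):
Peg 0: []
Peg 1: [4, 3, 2]
Peg 2: [1]

Answer: Peg 0: []
Peg 1: [4, 3, 2]
Peg 2: [1]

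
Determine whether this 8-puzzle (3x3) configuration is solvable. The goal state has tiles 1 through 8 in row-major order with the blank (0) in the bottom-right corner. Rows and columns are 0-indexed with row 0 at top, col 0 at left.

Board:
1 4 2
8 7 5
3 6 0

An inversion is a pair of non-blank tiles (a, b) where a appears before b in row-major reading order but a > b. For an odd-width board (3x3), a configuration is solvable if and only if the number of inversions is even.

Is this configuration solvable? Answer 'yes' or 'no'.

Answer: yes

Derivation:
Inversions (pairs i<j in row-major order where tile[i] > tile[j] > 0): 10
10 is even, so the puzzle is solvable.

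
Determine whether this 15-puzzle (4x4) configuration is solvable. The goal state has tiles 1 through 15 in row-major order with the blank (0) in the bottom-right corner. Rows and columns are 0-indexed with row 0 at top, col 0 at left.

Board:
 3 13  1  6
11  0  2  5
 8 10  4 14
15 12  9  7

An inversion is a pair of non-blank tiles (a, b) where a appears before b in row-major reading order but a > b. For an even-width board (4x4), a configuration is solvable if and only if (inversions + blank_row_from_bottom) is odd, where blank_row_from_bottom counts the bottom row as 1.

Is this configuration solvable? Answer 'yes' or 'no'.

Answer: yes

Derivation:
Inversions: 38
Blank is in row 1 (0-indexed from top), which is row 3 counting from the bottom (bottom = 1).
38 + 3 = 41, which is odd, so the puzzle is solvable.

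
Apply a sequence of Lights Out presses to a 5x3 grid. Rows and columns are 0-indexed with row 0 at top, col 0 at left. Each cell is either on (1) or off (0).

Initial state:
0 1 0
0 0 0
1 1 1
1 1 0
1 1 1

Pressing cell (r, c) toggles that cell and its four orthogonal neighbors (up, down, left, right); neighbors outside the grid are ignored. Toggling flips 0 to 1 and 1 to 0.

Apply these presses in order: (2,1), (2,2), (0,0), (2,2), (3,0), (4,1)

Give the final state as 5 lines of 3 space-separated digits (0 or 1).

Answer: 1 0 0
1 1 0
1 0 0
0 0 0
1 0 0

Derivation:
After press 1 at (2,1):
0 1 0
0 1 0
0 0 0
1 0 0
1 1 1

After press 2 at (2,2):
0 1 0
0 1 1
0 1 1
1 0 1
1 1 1

After press 3 at (0,0):
1 0 0
1 1 1
0 1 1
1 0 1
1 1 1

After press 4 at (2,2):
1 0 0
1 1 0
0 0 0
1 0 0
1 1 1

After press 5 at (3,0):
1 0 0
1 1 0
1 0 0
0 1 0
0 1 1

After press 6 at (4,1):
1 0 0
1 1 0
1 0 0
0 0 0
1 0 0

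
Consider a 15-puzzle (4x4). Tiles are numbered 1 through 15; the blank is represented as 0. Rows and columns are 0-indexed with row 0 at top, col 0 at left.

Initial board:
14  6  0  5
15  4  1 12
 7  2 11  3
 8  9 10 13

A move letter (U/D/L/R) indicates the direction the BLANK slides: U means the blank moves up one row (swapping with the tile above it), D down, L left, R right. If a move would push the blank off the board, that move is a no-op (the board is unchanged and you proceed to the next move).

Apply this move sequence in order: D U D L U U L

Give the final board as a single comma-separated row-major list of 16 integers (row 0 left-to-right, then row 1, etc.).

Answer: 0, 14, 1, 5, 15, 6, 4, 12, 7, 2, 11, 3, 8, 9, 10, 13

Derivation:
After move 1 (D):
14  6  1  5
15  4  0 12
 7  2 11  3
 8  9 10 13

After move 2 (U):
14  6  0  5
15  4  1 12
 7  2 11  3
 8  9 10 13

After move 3 (D):
14  6  1  5
15  4  0 12
 7  2 11  3
 8  9 10 13

After move 4 (L):
14  6  1  5
15  0  4 12
 7  2 11  3
 8  9 10 13

After move 5 (U):
14  0  1  5
15  6  4 12
 7  2 11  3
 8  9 10 13

After move 6 (U):
14  0  1  5
15  6  4 12
 7  2 11  3
 8  9 10 13

After move 7 (L):
 0 14  1  5
15  6  4 12
 7  2 11  3
 8  9 10 13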